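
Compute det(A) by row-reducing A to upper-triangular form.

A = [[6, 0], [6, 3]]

det(A) = 18

Forward elimination:
R2 <- R2 - (1)*R1:  [ 0  3 ]
Upper-triangular form:
[ 6  0 ]
[ 0  3 ]
det(A) = (-1)^0 * (6) * (3) = 18  (0 row swaps -> sign +1)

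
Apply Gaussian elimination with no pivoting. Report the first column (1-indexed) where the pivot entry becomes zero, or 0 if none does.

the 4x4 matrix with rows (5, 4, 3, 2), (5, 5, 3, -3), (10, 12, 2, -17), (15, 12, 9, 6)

Naive forward elimination:
R2 <- R2 - (1)*R1:  [  0   1   0  -5 ]
R3 <- R3 - (2)*R1:  [   0    4   -4  -21 ]
R4 <- R4 - (3)*R1:  [ 0  0  0  0 ]
R3 <- R3 - (4)*R2:  [  0   0  -4  -1 ]
Matrix at this point:
[ 5  4   3   2 ]
[ 0  1   0  -5 ]
[ 0  0  -4  -1 ]
[ 0  0   0   0 ]
Pivot entry (4,4) in the last row is zero and there are no rows below to swap with -> zero pivot in column 4 (A is singular).

first zero-pivot column = 4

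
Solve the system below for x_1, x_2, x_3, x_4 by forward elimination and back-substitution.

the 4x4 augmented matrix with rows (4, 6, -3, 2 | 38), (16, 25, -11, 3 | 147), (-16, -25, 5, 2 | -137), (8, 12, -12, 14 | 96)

Forward elimination on [A|b]:
R2 <- R2 - (4)*R1:  [  0   1   1  -5  -5 ]
R3 <- R3 - (-4)*R1:  [  0  -1  -7  10  15 ]
R4 <- R4 - (2)*R1:  [  0   0  -6  10  20 ]
R3 <- R3 - (-1)*R2:  [  0   0  -6   5  10 ]
R4 <- R4 - (1)*R3:  [  0   0   0   5  10 ]
Row echelon form:
[ 4  6  -3   2  |  38 ]
[ 0  1   1  -5  |  -5 ]
[ 0  0  -6   5  |  10 ]
[ 0  0   0   5  |  10 ]
Back-substitution:
x_4 = (10) / 5 = 2
x_3 = (10 - (5)*(2)) / -6 = 0
x_2 = (-5 - (1)*(0) - (-5)*(2)) / 1 = 5
x_1 = (38 - (6)*(5) - (-3)*(0) - (2)*(2)) / 4 = 1

(1, 5, 0, 2)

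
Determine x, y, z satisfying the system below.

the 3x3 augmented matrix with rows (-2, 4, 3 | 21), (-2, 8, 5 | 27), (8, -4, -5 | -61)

(-5, -1, 5)

Forward elimination on [A|b]:
R2 <- R2 - (1)*R1:  [ 0  4  2  6 ]
R3 <- R3 - (-4)*R1:  [  0  12   7  23 ]
R3 <- R3 - (3)*R2:  [ 0  0  1  5 ]
Row echelon form:
[ -2  4  3  |  21 ]
[  0  4  2  |   6 ]
[  0  0  1  |   5 ]
Back-substitution:
z = (5) / 1 = 5
y = (6 - (2)*(5)) / 4 = -1
x = (21 - (4)*(-1) - (3)*(5)) / -2 = -5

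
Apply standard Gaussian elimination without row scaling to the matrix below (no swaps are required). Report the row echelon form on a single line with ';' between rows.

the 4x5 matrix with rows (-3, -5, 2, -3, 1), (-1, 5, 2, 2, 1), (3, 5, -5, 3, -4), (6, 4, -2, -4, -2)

Forward elimination:
R2 <- R2 - (1/3)*R1:  [    0  20/3   4/3     3   2/3 ]
R3 <- R3 - (-1)*R1:  [  0   0  -3   0  -3 ]
R4 <- R4 - (-2)*R1:  [   0   -6    2  -10    0 ]
R4 <- R4 - (-9/10)*R2:  [      0       0    16/5  -73/10     3/5 ]
R4 <- R4 - (-16/15)*R3:  [      0       0       0  -73/10   -13/5 ]
Row echelon form:
[ -3    -5    2      -3      1 ]
[  0  20/3  4/3       3    2/3 ]
[  0     0   -3       0     -3 ]
[  0     0    0  -73/10  -13/5 ]

REF = [-3 -5 2 -3 1; 0 20/3 4/3 3 2/3; 0 0 -3 0 -3; 0 0 0 -73/10 -13/5]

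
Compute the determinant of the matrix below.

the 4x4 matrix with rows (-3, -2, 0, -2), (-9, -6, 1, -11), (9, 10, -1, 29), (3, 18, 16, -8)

Forward elimination:
R2 <- R2 - (3)*R1:  [  0   0   1  -5 ]
R3 <- R3 - (-3)*R1:  [  0   4  -1  23 ]
R4 <- R4 - (-1)*R1:  [   0   16   16  -10 ]
R2 <-> R3   (pivot in column 2 was zero)
[ -3  -2   0   -2 ]
[  0   4  -1   23 ]
[  0   0   1   -5 ]
[  0  16  16  -10 ]
R4 <- R4 - (4)*R2:  [    0     0    20  -102 ]
R4 <- R4 - (20)*R3:  [  0   0   0  -2 ]
Upper-triangular form:
[ -3  -2   0  -2 ]
[  0   4  -1  23 ]
[  0   0   1  -5 ]
[  0   0   0  -2 ]
det(A) = (-1)^1 * (-3) * (4) * (1) * (-2) = -24  (1 row swap -> sign -1)

det(A) = -24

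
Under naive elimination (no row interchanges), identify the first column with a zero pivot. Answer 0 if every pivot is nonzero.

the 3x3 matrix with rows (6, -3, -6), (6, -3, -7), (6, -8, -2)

Naive forward elimination:
R2 <- R2 - (1)*R1:  [  0   0  -1 ]
R3 <- R3 - (1)*R1:  [  0  -5   4 ]
Matrix at this point:
[ 6  -3  -6 ]
[ 0   0  -1 ]
[ 0  -5   4 ]
Pivot entry (2,2) is zero but row 3 has -5 in column 2 -> naive elimination stops; a row interchange (e.g. R2 <-> R3) would be required here.

first zero-pivot column = 2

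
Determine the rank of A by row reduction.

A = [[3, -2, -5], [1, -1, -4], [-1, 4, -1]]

Row reduction:
R2 <- R2 - (1/3)*R1:  [    0  -1/3  -7/3 ]
R3 <- R3 - (-1/3)*R1:  [    0  10/3  -8/3 ]
R3 <- R3 - (-10)*R2:  [   0    0  -26 ]
Row echelon form:
[ 3    -2    -5 ]
[ 0  -1/3  -7/3 ]
[ 0     0   -26 ]
Nonzero rows / pivot columns: 3

rank(A) = 3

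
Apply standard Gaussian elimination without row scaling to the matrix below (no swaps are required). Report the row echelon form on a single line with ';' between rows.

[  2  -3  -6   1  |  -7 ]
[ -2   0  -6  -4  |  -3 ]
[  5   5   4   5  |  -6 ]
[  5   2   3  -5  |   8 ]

Forward elimination:
R2 <- R2 - (-1)*R1:  [   0   -3  -12   -3  -10 ]
R3 <- R3 - (5/2)*R1:  [    0  25/2    19   5/2  23/2 ]
R4 <- R4 - (5/2)*R1:  [     0   19/2     18  -15/2   51/2 ]
R3 <- R3 - (-25/6)*R2:  [      0       0     -31     -10  -181/6 ]
R4 <- R4 - (-19/6)*R2:  [     0      0    -20    -17  -37/6 ]
R4 <- R4 - (20/31)*R3:  [        0         0         0   -327/31  2473/186 ]
Row echelon form:
[ 2  -3   -6        1  |        -7 ]
[ 0  -3  -12       -3  |       -10 ]
[ 0   0  -31      -10  |    -181/6 ]
[ 0   0    0  -327/31  |  2473/186 ]

REF = [2 -3 -6 1 -7; 0 -3 -12 -3 -10; 0 0 -31 -10 -181/6; 0 0 0 -327/31 2473/186]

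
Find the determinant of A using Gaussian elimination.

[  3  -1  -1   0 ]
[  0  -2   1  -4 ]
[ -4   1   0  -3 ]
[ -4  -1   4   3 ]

det(A) = 48

Forward elimination:
R3 <- R3 - (-4/3)*R1:  [    0  -1/3  -4/3    -3 ]
R4 <- R4 - (-4/3)*R1:  [    0  -7/3   8/3     3 ]
R3 <- R3 - (1/6)*R2:  [    0     0  -3/2  -7/3 ]
R4 <- R4 - (7/6)*R2:  [    0     0   3/2  23/3 ]
R4 <- R4 - (-1)*R3:  [    0     0     0  16/3 ]
Upper-triangular form:
[ 3  -1    -1     0 ]
[ 0  -2     1    -4 ]
[ 0   0  -3/2  -7/3 ]
[ 0   0     0  16/3 ]
det(A) = (-1)^0 * (3) * (-2) * (-3/2) * (16/3) = 48  (0 row swaps -> sign +1)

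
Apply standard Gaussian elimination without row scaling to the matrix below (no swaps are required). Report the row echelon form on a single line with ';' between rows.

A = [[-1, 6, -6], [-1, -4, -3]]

REF = [-1 6 -6; 0 -10 3]

Forward elimination:
R2 <- R2 - (1)*R1:  [   0  -10    3 ]
Row echelon form:
[ -1    6  -6 ]
[  0  -10   3 ]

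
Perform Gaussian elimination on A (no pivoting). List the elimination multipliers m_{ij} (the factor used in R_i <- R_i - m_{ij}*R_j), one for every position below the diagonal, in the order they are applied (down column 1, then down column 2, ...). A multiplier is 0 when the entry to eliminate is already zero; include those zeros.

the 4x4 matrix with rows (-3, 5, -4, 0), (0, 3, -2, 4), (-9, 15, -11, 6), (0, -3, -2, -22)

multipliers: 0, 3, 0, 0, -1, -4

Forward elimination:
R2: entry in column 1 is already 0 -> m_{21} = 0 (no row operation needed)
R3 <- R3 - (3)*R1:  [ 0  0  1  6 ]
R4: entry in column 1 is already 0 -> m_{41} = 0 (no row operation needed)
R3: entry in column 2 is already 0 -> m_{32} = 0 (no row operation needed)
R4 <- R4 - (-1)*R2:  [   0    0   -4  -18 ]
R4 <- R4 - (-4)*R3:  [ 0  0  0  6 ]
Multipliers (in order of application): m_{21} = 0, m_{31} = 3, m_{41} = 0, m_{32} = 0, m_{42} = -1, m_{43} = -4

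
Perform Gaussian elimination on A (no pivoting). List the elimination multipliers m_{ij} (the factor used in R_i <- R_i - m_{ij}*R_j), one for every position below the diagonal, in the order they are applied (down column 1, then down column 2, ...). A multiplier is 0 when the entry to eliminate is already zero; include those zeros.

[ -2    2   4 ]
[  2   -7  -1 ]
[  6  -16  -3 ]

multipliers: -1, -3, 2

Forward elimination:
R2 <- R2 - (-1)*R1:  [  0  -5   3 ]
R3 <- R3 - (-3)*R1:  [   0  -10    9 ]
R3 <- R3 - (2)*R2:  [ 0  0  3 ]
Multipliers (in order of application): m_{21} = -1, m_{31} = -3, m_{32} = 2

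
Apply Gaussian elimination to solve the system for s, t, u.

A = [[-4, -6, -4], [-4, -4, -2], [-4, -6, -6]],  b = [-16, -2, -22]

Forward elimination on [A|b]:
R2 <- R2 - (1)*R1:  [  0   2   2  14 ]
R3 <- R3 - (1)*R1:  [  0   0  -2  -6 ]
Row echelon form:
[ -4  -6  -4  |  -16 ]
[  0   2   2  |   14 ]
[  0   0  -2  |   -6 ]
Back-substitution:
u = (-6) / -2 = 3
t = (14 - (2)*(3)) / 2 = 4
s = (-16 - (-6)*(4) - (-4)*(3)) / -4 = -5

(-5, 4, 3)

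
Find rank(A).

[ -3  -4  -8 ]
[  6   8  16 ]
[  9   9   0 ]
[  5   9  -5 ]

rank(A) = 3

Row reduction:
R2 <- R2 - (-2)*R1:  [ 0  0  0 ]
R3 <- R3 - (-3)*R1:  [   0   -3  -24 ]
R4 <- R4 - (-5/3)*R1:  [     0    7/3  -55/3 ]
R2 <-> R3   (pivot in column 2 was zero)
[ -3   -4     -8 ]
[  0   -3    -24 ]
[  0    0      0 ]
[  0  7/3  -55/3 ]
R4 <- R4 - (-7/9)*R2:  [   0    0  -37 ]
R3 <-> R4   (pivot in column 3 was zero)
[ -3  -4   -8 ]
[  0  -3  -24 ]
[  0   0  -37 ]
[  0   0    0 ]
Row echelon form:
[ -3  -4   -8 ]
[  0  -3  -24 ]
[  0   0  -37 ]
[  0   0    0 ]
Nonzero rows / pivot columns: 3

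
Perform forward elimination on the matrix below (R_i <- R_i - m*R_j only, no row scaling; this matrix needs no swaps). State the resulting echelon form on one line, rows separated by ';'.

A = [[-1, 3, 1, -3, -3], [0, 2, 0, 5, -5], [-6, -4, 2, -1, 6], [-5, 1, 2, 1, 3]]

REF = [-1 3 1 -3 -3; 0 2 0 5 -5; 0 0 -4 72 -31; 0 0 0 -3 25/4]

Forward elimination:
R3 <- R3 - (6)*R1:  [   0  -22   -4   17   24 ]
R4 <- R4 - (5)*R1:  [   0  -14   -3   16   18 ]
R3 <- R3 - (-11)*R2:  [   0    0   -4   72  -31 ]
R4 <- R4 - (-7)*R2:  [   0    0   -3   51  -17 ]
R4 <- R4 - (3/4)*R3:  [    0     0     0    -3  25/4 ]
Row echelon form:
[ -1  3   1  -3    -3 ]
[  0  2   0   5    -5 ]
[  0  0  -4  72   -31 ]
[  0  0   0  -3  25/4 ]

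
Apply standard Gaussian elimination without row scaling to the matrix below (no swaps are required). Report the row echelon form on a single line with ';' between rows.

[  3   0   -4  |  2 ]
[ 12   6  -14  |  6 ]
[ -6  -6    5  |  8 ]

Forward elimination:
R2 <- R2 - (4)*R1:  [  0   6   2  -2 ]
R3 <- R3 - (-2)*R1:  [  0  -6  -3  12 ]
R3 <- R3 - (-1)*R2:  [  0   0  -1  10 ]
Row echelon form:
[ 3  0  -4  |   2 ]
[ 0  6   2  |  -2 ]
[ 0  0  -1  |  10 ]

REF = [3 0 -4 2; 0 6 2 -2; 0 0 -1 10]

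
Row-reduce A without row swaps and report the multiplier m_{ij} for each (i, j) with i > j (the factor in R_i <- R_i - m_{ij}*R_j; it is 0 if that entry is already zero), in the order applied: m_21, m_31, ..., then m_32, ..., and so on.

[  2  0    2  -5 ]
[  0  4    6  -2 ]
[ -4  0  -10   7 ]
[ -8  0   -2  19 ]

multipliers: 0, -2, -4, 0, 0, -1

Forward elimination:
R2: entry in column 1 is already 0 -> m_{21} = 0 (no row operation needed)
R3 <- R3 - (-2)*R1:  [  0   0  -6  -3 ]
R4 <- R4 - (-4)*R1:  [  0   0   6  -1 ]
R3: entry in column 2 is already 0 -> m_{32} = 0 (no row operation needed)
R4: entry in column 2 is already 0 -> m_{42} = 0 (no row operation needed)
R4 <- R4 - (-1)*R3:  [  0   0   0  -4 ]
Multipliers (in order of application): m_{21} = 0, m_{31} = -2, m_{41} = -4, m_{32} = 0, m_{42} = 0, m_{43} = -1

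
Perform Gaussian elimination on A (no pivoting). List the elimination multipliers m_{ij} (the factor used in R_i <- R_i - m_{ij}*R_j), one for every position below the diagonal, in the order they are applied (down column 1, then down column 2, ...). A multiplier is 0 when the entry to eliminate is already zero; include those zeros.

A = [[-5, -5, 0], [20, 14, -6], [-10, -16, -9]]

Forward elimination:
R2 <- R2 - (-4)*R1:  [  0  -6  -6 ]
R3 <- R3 - (2)*R1:  [  0  -6  -9 ]
R3 <- R3 - (1)*R2:  [  0   0  -3 ]
Multipliers (in order of application): m_{21} = -4, m_{31} = 2, m_{32} = 1

multipliers: -4, 2, 1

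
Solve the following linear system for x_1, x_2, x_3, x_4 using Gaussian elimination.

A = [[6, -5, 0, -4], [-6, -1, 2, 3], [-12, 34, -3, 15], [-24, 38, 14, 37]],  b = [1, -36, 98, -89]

(1, 5, -5, -5)

Forward elimination on [A|b]:
R2 <- R2 - (-1)*R1:  [   0   -6    2   -1  -35 ]
R3 <- R3 - (-2)*R1:  [   0   24   -3    7  100 ]
R4 <- R4 - (-4)*R1:  [   0   18   14   21  -85 ]
R3 <- R3 - (-4)*R2:  [   0    0    5    3  -40 ]
R4 <- R4 - (-3)*R2:  [    0     0    20    18  -190 ]
R4 <- R4 - (4)*R3:  [   0    0    0    6  -30 ]
Row echelon form:
[ 6  -5  0  -4  |    1 ]
[ 0  -6  2  -1  |  -35 ]
[ 0   0  5   3  |  -40 ]
[ 0   0  0   6  |  -30 ]
Back-substitution:
x_4 = (-30) / 6 = -5
x_3 = (-40 - (3)*(-5)) / 5 = -5
x_2 = (-35 - (2)*(-5) - (-1)*(-5)) / -6 = 5
x_1 = (1 - (-5)*(5) - (-4)*(-5)) / 6 = 1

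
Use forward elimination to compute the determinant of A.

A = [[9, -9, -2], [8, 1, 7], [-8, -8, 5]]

det(A) = 1525

Forward elimination:
R2 <- R2 - (8/9)*R1:  [    0     9  79/9 ]
R3 <- R3 - (-8/9)*R1:  [    0   -16  29/9 ]
R3 <- R3 - (-16/9)*R2:  [       0        0  1525/81 ]
Upper-triangular form:
[ 9  -9       -2 ]
[ 0   9     79/9 ]
[ 0   0  1525/81 ]
det(A) = (-1)^0 * (9) * (9) * (1525/81) = 1525  (0 row swaps -> sign +1)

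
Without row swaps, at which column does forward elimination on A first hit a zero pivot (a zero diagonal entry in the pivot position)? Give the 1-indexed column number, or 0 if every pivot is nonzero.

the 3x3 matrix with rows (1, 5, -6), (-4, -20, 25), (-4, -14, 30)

Naive forward elimination:
R2 <- R2 - (-4)*R1:  [ 0  0  1 ]
R3 <- R3 - (-4)*R1:  [ 0  6  6 ]
Matrix at this point:
[ 1  5  -6 ]
[ 0  0   1 ]
[ 0  6   6 ]
Pivot entry (2,2) is zero but row 3 has 6 in column 2 -> naive elimination stops; a row interchange (e.g. R2 <-> R3) would be required here.

first zero-pivot column = 2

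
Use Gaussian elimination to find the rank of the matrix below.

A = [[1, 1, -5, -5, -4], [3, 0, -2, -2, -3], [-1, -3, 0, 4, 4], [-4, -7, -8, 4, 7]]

rank(A) = 3

Row reduction:
R2 <- R2 - (3)*R1:  [  0  -3  13  13   9 ]
R3 <- R3 - (-1)*R1:  [  0  -2  -5  -1   0 ]
R4 <- R4 - (-4)*R1:  [   0   -3  -28  -16   -9 ]
R3 <- R3 - (2/3)*R2:  [     0      0  -41/3  -29/3     -6 ]
R4 <- R4 - (1)*R2:  [   0    0  -41  -29  -18 ]
R4 <- R4 - (3)*R3:  [ 0  0  0  0  0 ]
Row echelon form:
[ 1   1     -5     -5  -4 ]
[ 0  -3     13     13   9 ]
[ 0   0  -41/3  -29/3  -6 ]
[ 0   0      0      0   0 ]
Nonzero rows / pivot columns: 3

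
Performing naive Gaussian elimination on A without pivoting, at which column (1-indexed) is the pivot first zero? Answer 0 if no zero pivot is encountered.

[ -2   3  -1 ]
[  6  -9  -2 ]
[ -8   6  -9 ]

first zero-pivot column = 2

Naive forward elimination:
R2 <- R2 - (-3)*R1:  [  0   0  -5 ]
R3 <- R3 - (4)*R1:  [  0  -6  -5 ]
Matrix at this point:
[ -2   3  -1 ]
[  0   0  -5 ]
[  0  -6  -5 ]
Pivot entry (2,2) is zero but row 3 has -6 in column 2 -> naive elimination stops; a row interchange (e.g. R2 <-> R3) would be required here.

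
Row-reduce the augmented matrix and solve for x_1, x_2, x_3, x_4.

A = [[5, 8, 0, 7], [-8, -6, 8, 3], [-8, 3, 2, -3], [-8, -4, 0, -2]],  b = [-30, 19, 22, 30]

Forward elimination on [A|b]:
R2 <- R2 - (-8/5)*R1:  [    0  34/5     8  71/5   -29 ]
R3 <- R3 - (-8/5)*R1:  [    0  79/5     2  41/5   -26 ]
R4 <- R4 - (-8/5)*R1:  [    0  44/5     0  46/5   -18 ]
R3 <- R3 - (79/34)*R2:  [       0        0  -282/17  -843/34  1407/34 ]
R4 <- R4 - (22/17)*R2:  [       0        0  -176/17  -156/17   332/17 ]
R4 <- R4 - (88/141)*R3:  [       0        0        0   296/47  -296/47 ]
Row echelon form:
[ 5     8        0        7  |      -30 ]
[ 0  34/5        8     71/5  |      -29 ]
[ 0     0  -282/17  -843/34  |  1407/34 ]
[ 0     0        0   296/47  |  -296/47 ]
Back-substitution:
x_4 = (-296/47) / (296/47) = -1
x_3 = (1407/34 - (-843/34)*(-1)) / (-282/17) = -1
x_2 = (-29 - (8)*(-1) - (71/5)*(-1)) / (34/5) = -1
x_1 = (-30 - (8)*(-1) - (7)*(-1)) / 5 = -3

(-3, -1, -1, -1)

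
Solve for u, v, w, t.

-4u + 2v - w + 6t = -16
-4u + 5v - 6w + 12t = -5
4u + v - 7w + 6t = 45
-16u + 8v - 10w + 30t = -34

(4, -5, -4, 1)

Forward elimination on [A|b]:
R2 <- R2 - (1)*R1:  [  0   3  -5   6  11 ]
R3 <- R3 - (-1)*R1:  [  0   3  -8  12  29 ]
R4 <- R4 - (4)*R1:  [  0   0  -6   6  30 ]
R3 <- R3 - (1)*R2:  [  0   0  -3   6  18 ]
R4 <- R4 - (2)*R3:  [  0   0   0  -6  -6 ]
Row echelon form:
[ -4  2  -1   6  |  -16 ]
[  0  3  -5   6  |   11 ]
[  0  0  -3   6  |   18 ]
[  0  0   0  -6  |   -6 ]
Back-substitution:
t = (-6) / -6 = 1
w = (18 - (6)*(1)) / -3 = -4
v = (11 - (-5)*(-4) - (6)*(1)) / 3 = -5
u = (-16 - (2)*(-5) - (-1)*(-4) - (6)*(1)) / -4 = 4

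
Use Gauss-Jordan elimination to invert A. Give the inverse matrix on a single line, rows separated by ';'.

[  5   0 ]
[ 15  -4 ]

inverse = [1/5 0; 3/4 -1/4]

Gauss-Jordan on [A | I]:
R1 <- (1/5)*R1:  [   1    0  |  1/5    0 ]
R2 <- R2 - (15)*R1:  [  0  -4  |  -3   1 ]
R2 <- (1/-4)*R2:  [    0     1  |   3/4  -1/4 ]
Right block of [I | A^{-1}] is the inverse:
[ 1/5     0 ]
[ 3/4  -1/4 ]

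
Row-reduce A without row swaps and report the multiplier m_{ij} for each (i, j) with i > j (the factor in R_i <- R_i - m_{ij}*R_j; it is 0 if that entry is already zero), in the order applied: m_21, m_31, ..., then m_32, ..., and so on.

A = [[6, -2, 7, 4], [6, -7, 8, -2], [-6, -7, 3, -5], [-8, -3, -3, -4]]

multipliers: 1, -1, -4/3, 9/5, 17/15, 26/41

Forward elimination:
R2 <- R2 - (1)*R1:  [  0  -5   1  -6 ]
R3 <- R3 - (-1)*R1:  [  0  -9  10  -1 ]
R4 <- R4 - (-4/3)*R1:  [     0  -17/3   19/3    4/3 ]
R3 <- R3 - (9/5)*R2:  [    0     0  41/5  49/5 ]
R4 <- R4 - (17/15)*R2:  [      0       0    26/5  122/15 ]
R4 <- R4 - (26/41)*R3:  [       0        0        0  236/123 ]
Multipliers (in order of application): m_{21} = 1, m_{31} = -1, m_{41} = -4/3, m_{32} = 9/5, m_{42} = 17/15, m_{43} = 26/41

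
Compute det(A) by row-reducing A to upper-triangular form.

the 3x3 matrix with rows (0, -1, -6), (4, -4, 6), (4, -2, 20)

Forward elimination:
R1 <-> R2   (pivot in column 1 was zero)
[ 4  -4   6 ]
[ 0  -1  -6 ]
[ 4  -2  20 ]
R3 <- R3 - (1)*R1:  [  0   2  14 ]
R3 <- R3 - (-2)*R2:  [ 0  0  2 ]
Upper-triangular form:
[ 4  -4   6 ]
[ 0  -1  -6 ]
[ 0   0   2 ]
det(A) = (-1)^1 * (4) * (-1) * (2) = 8  (1 row swap -> sign -1)

det(A) = 8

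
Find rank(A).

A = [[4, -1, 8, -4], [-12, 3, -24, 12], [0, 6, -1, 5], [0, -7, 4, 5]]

rank(A) = 3

Row reduction:
R2 <- R2 - (-3)*R1:  [ 0  0  0  0 ]
R2 <-> R3   (pivot in column 2 was zero)
[ 4  -1   8  -4 ]
[ 0   6  -1   5 ]
[ 0   0   0   0 ]
[ 0  -7   4   5 ]
R4 <- R4 - (-7/6)*R2:  [    0     0  17/6  65/6 ]
R3 <-> R4   (pivot in column 3 was zero)
[ 4  -1     8    -4 ]
[ 0   6    -1     5 ]
[ 0   0  17/6  65/6 ]
[ 0   0     0     0 ]
Row echelon form:
[ 4  -1     8    -4 ]
[ 0   6    -1     5 ]
[ 0   0  17/6  65/6 ]
[ 0   0     0     0 ]
Nonzero rows / pivot columns: 3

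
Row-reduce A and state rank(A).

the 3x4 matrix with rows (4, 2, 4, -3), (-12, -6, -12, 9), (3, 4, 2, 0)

Row reduction:
R2 <- R2 - (-3)*R1:  [ 0  0  0  0 ]
R3 <- R3 - (3/4)*R1:  [   0  5/2   -1  9/4 ]
R2 <-> R3   (pivot in column 2 was zero)
[ 4    2   4   -3 ]
[ 0  5/2  -1  9/4 ]
[ 0    0   0    0 ]
Row echelon form:
[ 4    2   4   -3 ]
[ 0  5/2  -1  9/4 ]
[ 0    0   0    0 ]
Nonzero rows / pivot columns: 2

rank(A) = 2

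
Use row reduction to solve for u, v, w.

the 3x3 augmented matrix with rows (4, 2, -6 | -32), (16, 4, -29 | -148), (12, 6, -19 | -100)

Forward elimination on [A|b]:
R2 <- R2 - (4)*R1:  [   0   -4   -5  -20 ]
R3 <- R3 - (3)*R1:  [  0   0  -1  -4 ]
Row echelon form:
[ 4   2  -6  |  -32 ]
[ 0  -4  -5  |  -20 ]
[ 0   0  -1  |   -4 ]
Back-substitution:
w = (-4) / -1 = 4
v = (-20 - (-5)*(4)) / -4 = 0
u = (-32 - (2)*(0) - (-6)*(4)) / 4 = -2

(-2, 0, 4)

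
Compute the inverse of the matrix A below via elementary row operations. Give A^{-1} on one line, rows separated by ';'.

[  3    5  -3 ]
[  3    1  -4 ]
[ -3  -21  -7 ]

Gauss-Jordan on [A | I]:
R1 <- (1/3)*R1:  [   1  5/3   -1  |  1/3    0    0 ]
R2 <- R2 - (3)*R1:  [  0  -4  -1  |  -1   1   0 ]
R3 <- R3 - (-3)*R1:  [   0  -16  -10  |    1    0    1 ]
R2 <- (1/-4)*R2:  [    0     1   1/4  |   1/4  -1/4     0 ]
R1 <- R1 - (5/3)*R2:  [      1       0  -17/12  |   -1/12    5/12       0 ]
R3 <- R3 - (-16)*R2:  [  0   0  -6  |   5  -4   1 ]
R3 <- (1/-6)*R3:  [    0     0     1  |  -5/6   2/3  -1/6 ]
R1 <- R1 - (-17/12)*R3:  [      1       0       0  |  -91/72   49/36  -17/72 ]
R2 <- R2 - (1/4)*R3:  [     0      1      0  |  11/24  -5/12   1/24 ]
Right block of [I | A^{-1}] is the inverse:
[ -91/72  49/36  -17/72 ]
[  11/24  -5/12    1/24 ]
[   -5/6    2/3    -1/6 ]

inverse = [-91/72 49/36 -17/72; 11/24 -5/12 1/24; -5/6 2/3 -1/6]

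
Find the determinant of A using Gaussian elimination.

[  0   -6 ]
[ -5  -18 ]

Forward elimination:
R1 <-> R2   (pivot in column 1 was zero)
[ -5  -18 ]
[  0   -6 ]
Upper-triangular form:
[ -5  -18 ]
[  0   -6 ]
det(A) = (-1)^1 * (-5) * (-6) = -30  (1 row swap -> sign -1)

det(A) = -30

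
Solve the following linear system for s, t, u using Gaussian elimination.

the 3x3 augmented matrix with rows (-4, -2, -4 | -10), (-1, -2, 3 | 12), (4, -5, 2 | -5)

Forward elimination on [A|b]:
R2 <- R2 - (1/4)*R1:  [    0  -3/2     4  29/2 ]
R3 <- R3 - (-1)*R1:  [   0   -7   -2  -15 ]
R3 <- R3 - (14/3)*R2:  [      0       0   -62/3  -248/3 ]
Row echelon form:
[ -4    -2     -4  |     -10 ]
[  0  -3/2      4  |    29/2 ]
[  0     0  -62/3  |  -248/3 ]
Back-substitution:
u = (-248/3) / (-62/3) = 4
t = (29/2 - (4)*(4)) / (-3/2) = 1
s = (-10 - (-2)*(1) - (-4)*(4)) / -4 = -2

(-2, 1, 4)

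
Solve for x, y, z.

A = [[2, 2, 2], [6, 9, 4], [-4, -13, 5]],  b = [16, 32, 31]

Forward elimination on [A|b]:
R2 <- R2 - (3)*R1:  [   0    3   -2  -16 ]
R3 <- R3 - (-2)*R1:  [  0  -9   9  63 ]
R3 <- R3 - (-3)*R2:  [  0   0   3  15 ]
Row echelon form:
[ 2  2   2  |   16 ]
[ 0  3  -2  |  -16 ]
[ 0  0   3  |   15 ]
Back-substitution:
z = (15) / 3 = 5
y = (-16 - (-2)*(5)) / 3 = -2
x = (16 - (2)*(-2) - (2)*(5)) / 2 = 5

(5, -2, 5)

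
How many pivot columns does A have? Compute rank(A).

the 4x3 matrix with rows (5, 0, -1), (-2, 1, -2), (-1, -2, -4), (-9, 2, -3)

rank(A) = 3

Row reduction:
R2 <- R2 - (-2/5)*R1:  [     0      1  -12/5 ]
R3 <- R3 - (-1/5)*R1:  [     0     -2  -21/5 ]
R4 <- R4 - (-9/5)*R1:  [     0      2  -24/5 ]
R3 <- R3 - (-2)*R2:  [  0   0  -9 ]
R4 <- R4 - (2)*R2:  [ 0  0  0 ]
Row echelon form:
[ 5  0     -1 ]
[ 0  1  -12/5 ]
[ 0  0     -9 ]
[ 0  0      0 ]
Nonzero rows / pivot columns: 3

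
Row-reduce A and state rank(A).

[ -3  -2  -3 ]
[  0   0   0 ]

rank(A) = 1

Row reduction:
Row echelon form:
[ -3  -2  -3 ]
[  0   0   0 ]
Nonzero rows / pivot columns: 1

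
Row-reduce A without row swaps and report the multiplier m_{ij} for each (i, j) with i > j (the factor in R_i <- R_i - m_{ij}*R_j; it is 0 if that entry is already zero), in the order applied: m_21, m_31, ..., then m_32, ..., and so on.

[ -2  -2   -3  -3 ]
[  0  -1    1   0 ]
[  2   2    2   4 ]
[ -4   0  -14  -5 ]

multipliers: 0, -1, 2, 0, -4, 4

Forward elimination:
R2: entry in column 1 is already 0 -> m_{21} = 0 (no row operation needed)
R3 <- R3 - (-1)*R1:  [  0   0  -1   1 ]
R4 <- R4 - (2)*R1:  [  0   4  -8   1 ]
R3: entry in column 2 is already 0 -> m_{32} = 0 (no row operation needed)
R4 <- R4 - (-4)*R2:  [  0   0  -4   1 ]
R4 <- R4 - (4)*R3:  [  0   0   0  -3 ]
Multipliers (in order of application): m_{21} = 0, m_{31} = -1, m_{41} = 2, m_{32} = 0, m_{42} = -4, m_{43} = 4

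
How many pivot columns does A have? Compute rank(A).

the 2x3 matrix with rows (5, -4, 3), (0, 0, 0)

Row reduction:
Row echelon form:
[ 5  -4  3 ]
[ 0   0  0 ]
Nonzero rows / pivot columns: 1

rank(A) = 1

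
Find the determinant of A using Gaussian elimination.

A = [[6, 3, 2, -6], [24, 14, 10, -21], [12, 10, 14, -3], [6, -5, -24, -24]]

det(A) = 216

Forward elimination:
R2 <- R2 - (4)*R1:  [ 0  2  2  3 ]
R3 <- R3 - (2)*R1:  [  0   4  10   9 ]
R4 <- R4 - (1)*R1:  [   0   -8  -26  -18 ]
R3 <- R3 - (2)*R2:  [ 0  0  6  3 ]
R4 <- R4 - (-4)*R2:  [   0    0  -18   -6 ]
R4 <- R4 - (-3)*R3:  [ 0  0  0  3 ]
Upper-triangular form:
[ 6  3  2  -6 ]
[ 0  2  2   3 ]
[ 0  0  6   3 ]
[ 0  0  0   3 ]
det(A) = (-1)^0 * (6) * (2) * (6) * (3) = 216  (0 row swaps -> sign +1)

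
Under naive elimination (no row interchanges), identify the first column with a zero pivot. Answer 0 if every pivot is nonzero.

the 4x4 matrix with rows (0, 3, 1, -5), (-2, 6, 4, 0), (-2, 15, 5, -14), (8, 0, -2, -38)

first zero-pivot column = 1

Naive forward elimination:
Pivot entry (1,1) is zero but row 2 has -2 in column 1 -> naive elimination stops; a row interchange (e.g. R1 <-> R2) would be required here.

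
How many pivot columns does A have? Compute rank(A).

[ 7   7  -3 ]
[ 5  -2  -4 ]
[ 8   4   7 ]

rank(A) = 3

Row reduction:
R2 <- R2 - (5/7)*R1:  [     0     -7  -13/7 ]
R3 <- R3 - (8/7)*R1:  [    0    -4  73/7 ]
R3 <- R3 - (4/7)*R2:  [      0       0  563/49 ]
Row echelon form:
[ 7   7      -3 ]
[ 0  -7   -13/7 ]
[ 0   0  563/49 ]
Nonzero rows / pivot columns: 3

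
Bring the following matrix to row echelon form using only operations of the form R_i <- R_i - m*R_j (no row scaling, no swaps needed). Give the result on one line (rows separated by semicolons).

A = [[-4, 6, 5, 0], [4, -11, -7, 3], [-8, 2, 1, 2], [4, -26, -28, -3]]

REF = [-4 6 5 0; 0 -5 -2 3; 0 0 -5 -4; 0 0 0 -3]

Forward elimination:
R2 <- R2 - (-1)*R1:  [  0  -5  -2   3 ]
R3 <- R3 - (2)*R1:  [   0  -10   -9    2 ]
R4 <- R4 - (-1)*R1:  [   0  -20  -23   -3 ]
R3 <- R3 - (2)*R2:  [  0   0  -5  -4 ]
R4 <- R4 - (4)*R2:  [   0    0  -15  -15 ]
R4 <- R4 - (3)*R3:  [  0   0   0  -3 ]
Row echelon form:
[ -4   6   5   0 ]
[  0  -5  -2   3 ]
[  0   0  -5  -4 ]
[  0   0   0  -3 ]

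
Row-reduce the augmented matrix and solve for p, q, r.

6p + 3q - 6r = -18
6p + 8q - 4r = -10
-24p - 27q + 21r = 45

(-5, 2, -1)

Forward elimination on [A|b]:
R2 <- R2 - (1)*R1:  [ 0  5  2  8 ]
R3 <- R3 - (-4)*R1:  [   0  -15   -3  -27 ]
R3 <- R3 - (-3)*R2:  [  0   0   3  -3 ]
Row echelon form:
[ 6  3  -6  |  -18 ]
[ 0  5   2  |    8 ]
[ 0  0   3  |   -3 ]
Back-substitution:
r = (-3) / 3 = -1
q = (8 - (2)*(-1)) / 5 = 2
p = (-18 - (3)*(2) - (-6)*(-1)) / 6 = -5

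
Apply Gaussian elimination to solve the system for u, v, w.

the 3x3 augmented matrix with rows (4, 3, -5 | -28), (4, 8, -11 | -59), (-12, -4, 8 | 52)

(-2, -5, 1)

Forward elimination on [A|b]:
R2 <- R2 - (1)*R1:  [   0    5   -6  -31 ]
R3 <- R3 - (-3)*R1:  [   0    5   -7  -32 ]
R3 <- R3 - (1)*R2:  [  0   0  -1  -1 ]
Row echelon form:
[ 4  3  -5  |  -28 ]
[ 0  5  -6  |  -31 ]
[ 0  0  -1  |   -1 ]
Back-substitution:
w = (-1) / -1 = 1
v = (-31 - (-6)*(1)) / 5 = -5
u = (-28 - (3)*(-5) - (-5)*(1)) / 4 = -2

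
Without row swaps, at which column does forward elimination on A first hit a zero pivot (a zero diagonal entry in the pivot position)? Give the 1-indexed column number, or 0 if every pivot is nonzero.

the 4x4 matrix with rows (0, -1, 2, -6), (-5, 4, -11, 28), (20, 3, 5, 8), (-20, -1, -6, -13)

Naive forward elimination:
Pivot entry (1,1) is zero but row 2 has -5 in column 1 -> naive elimination stops; a row interchange (e.g. R1 <-> R2) would be required here.

first zero-pivot column = 1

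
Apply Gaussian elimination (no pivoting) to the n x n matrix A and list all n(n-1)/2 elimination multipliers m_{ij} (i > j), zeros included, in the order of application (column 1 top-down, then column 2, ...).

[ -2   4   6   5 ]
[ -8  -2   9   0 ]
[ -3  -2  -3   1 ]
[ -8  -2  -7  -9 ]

Forward elimination:
R2 <- R2 - (4)*R1:  [   0  -18  -15  -20 ]
R3 <- R3 - (3/2)*R1:  [     0     -8    -12  -13/2 ]
R4 <- R4 - (4)*R1:  [   0  -18  -31  -29 ]
R3 <- R3 - (4/9)*R2:  [     0      0  -16/3  43/18 ]
R4 <- R4 - (1)*R2:  [   0    0  -16   -9 ]
R4 <- R4 - (3)*R3:  [     0      0      0  -97/6 ]
Multipliers (in order of application): m_{21} = 4, m_{31} = 3/2, m_{41} = 4, m_{32} = 4/9, m_{42} = 1, m_{43} = 3

multipliers: 4, 3/2, 4, 4/9, 1, 3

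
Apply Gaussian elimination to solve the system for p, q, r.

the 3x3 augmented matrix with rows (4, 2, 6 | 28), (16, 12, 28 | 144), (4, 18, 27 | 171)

(0, 5, 3)

Forward elimination on [A|b]:
R2 <- R2 - (4)*R1:  [  0   4   4  32 ]
R3 <- R3 - (1)*R1:  [   0   16   21  143 ]
R3 <- R3 - (4)*R2:  [  0   0   5  15 ]
Row echelon form:
[ 4  2  6  |  28 ]
[ 0  4  4  |  32 ]
[ 0  0  5  |  15 ]
Back-substitution:
r = (15) / 5 = 3
q = (32 - (4)*(3)) / 4 = 5
p = (28 - (2)*(5) - (6)*(3)) / 4 = 0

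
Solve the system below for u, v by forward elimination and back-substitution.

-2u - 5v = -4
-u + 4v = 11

Forward elimination on [A|b]:
R2 <- R2 - (1/2)*R1:  [    0  13/2    13 ]
Row echelon form:
[ -2    -5  |  -4 ]
[  0  13/2  |  13 ]
Back-substitution:
v = (13) / (13/2) = 2
u = (-4 - (-5)*(2)) / -2 = -3

(-3, 2)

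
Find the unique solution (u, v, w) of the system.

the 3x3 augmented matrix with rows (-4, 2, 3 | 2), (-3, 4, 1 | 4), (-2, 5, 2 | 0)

Forward elimination on [A|b]:
R2 <- R2 - (3/4)*R1:  [    0   5/2  -5/4   5/2 ]
R3 <- R3 - (1/2)*R1:  [   0    4  1/2   -1 ]
R3 <- R3 - (8/5)*R2:  [   0    0  5/2   -5 ]
Row echelon form:
[ -4    2     3  |    2 ]
[  0  5/2  -5/4  |  5/2 ]
[  0    0   5/2  |   -5 ]
Back-substitution:
w = (-5) / (5/2) = -2
v = (5/2 - (-5/4)*(-2)) / (5/2) = 0
u = (2 - (2)*(0) - (3)*(-2)) / -4 = -2

(-2, 0, -2)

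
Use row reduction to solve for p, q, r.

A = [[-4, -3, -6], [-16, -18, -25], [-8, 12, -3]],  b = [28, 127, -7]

(-1, -2, -3)

Forward elimination on [A|b]:
R2 <- R2 - (4)*R1:  [  0  -6  -1  15 ]
R3 <- R3 - (2)*R1:  [   0   18    9  -63 ]
R3 <- R3 - (-3)*R2:  [   0    0    6  -18 ]
Row echelon form:
[ -4  -3  -6  |   28 ]
[  0  -6  -1  |   15 ]
[  0   0   6  |  -18 ]
Back-substitution:
r = (-18) / 6 = -3
q = (15 - (-1)*(-3)) / -6 = -2
p = (28 - (-3)*(-2) - (-6)*(-3)) / -4 = -1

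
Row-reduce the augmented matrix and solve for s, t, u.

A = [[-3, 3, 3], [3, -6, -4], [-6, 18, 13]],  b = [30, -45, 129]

(-3, 4, 3)

Forward elimination on [A|b]:
R2 <- R2 - (-1)*R1:  [   0   -3   -1  -15 ]
R3 <- R3 - (2)*R1:  [  0  12   7  69 ]
R3 <- R3 - (-4)*R2:  [ 0  0  3  9 ]
Row echelon form:
[ -3   3   3  |   30 ]
[  0  -3  -1  |  -15 ]
[  0   0   3  |    9 ]
Back-substitution:
u = (9) / 3 = 3
t = (-15 - (-1)*(3)) / -3 = 4
s = (30 - (3)*(4) - (3)*(3)) / -3 = -3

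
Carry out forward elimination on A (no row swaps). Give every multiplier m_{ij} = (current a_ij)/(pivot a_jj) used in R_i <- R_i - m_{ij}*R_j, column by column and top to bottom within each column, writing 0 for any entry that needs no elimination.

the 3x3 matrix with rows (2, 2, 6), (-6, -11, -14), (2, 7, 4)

Forward elimination:
R2 <- R2 - (-3)*R1:  [  0  -5   4 ]
R3 <- R3 - (1)*R1:  [  0   5  -2 ]
R3 <- R3 - (-1)*R2:  [ 0  0  2 ]
Multipliers (in order of application): m_{21} = -3, m_{31} = 1, m_{32} = -1

multipliers: -3, 1, -1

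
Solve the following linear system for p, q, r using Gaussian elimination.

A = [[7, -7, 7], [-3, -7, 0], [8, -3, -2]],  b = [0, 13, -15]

(-2, -1, 1)

Forward elimination on [A|b]:
R2 <- R2 - (-3/7)*R1:  [   0  -10    3   13 ]
R3 <- R3 - (8/7)*R1:  [   0    5  -10  -15 ]
R3 <- R3 - (-1/2)*R2:  [     0      0  -17/2  -17/2 ]
Row echelon form:
[ 7   -7      7  |      0 ]
[ 0  -10      3  |     13 ]
[ 0    0  -17/2  |  -17/2 ]
Back-substitution:
r = (-17/2) / (-17/2) = 1
q = (13 - (3)*(1)) / -10 = -1
p = (0 - (-7)*(-1) - (7)*(1)) / 7 = -2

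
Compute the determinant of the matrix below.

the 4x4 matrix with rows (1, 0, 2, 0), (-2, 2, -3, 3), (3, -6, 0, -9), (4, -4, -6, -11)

Forward elimination:
R2 <- R2 - (-2)*R1:  [ 0  2  1  3 ]
R3 <- R3 - (3)*R1:  [  0  -6  -6  -9 ]
R4 <- R4 - (4)*R1:  [   0   -4  -14  -11 ]
R3 <- R3 - (-3)*R2:  [  0   0  -3   0 ]
R4 <- R4 - (-2)*R2:  [   0    0  -12   -5 ]
R4 <- R4 - (4)*R3:  [  0   0   0  -5 ]
Upper-triangular form:
[ 1  0   2   0 ]
[ 0  2   1   3 ]
[ 0  0  -3   0 ]
[ 0  0   0  -5 ]
det(A) = (-1)^0 * (1) * (2) * (-3) * (-5) = 30  (0 row swaps -> sign +1)

det(A) = 30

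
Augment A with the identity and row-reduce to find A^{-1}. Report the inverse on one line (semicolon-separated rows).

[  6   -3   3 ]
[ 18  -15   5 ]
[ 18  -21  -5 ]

Gauss-Jordan on [A | I]:
R1 <- (1/6)*R1:  [    1  -1/2   1/2  |   1/6     0     0 ]
R2 <- R2 - (18)*R1:  [  0  -6  -4  |  -3   1   0 ]
R3 <- R3 - (18)*R1:  [   0  -12  -14  |   -3    0    1 ]
R2 <- (1/-6)*R2:  [    0     1   2/3  |   1/2  -1/6     0 ]
R1 <- R1 - (-1/2)*R2:  [     1      0    5/6  |   5/12  -1/12      0 ]
R3 <- R3 - (-12)*R2:  [  0   0  -6  |   3  -2   1 ]
R3 <- (1/-6)*R3:  [    0     0     1  |  -1/2   1/3  -1/6 ]
R1 <- R1 - (5/6)*R3:  [      1       0       0  |     5/6  -13/36    5/36 ]
R2 <- R2 - (2/3)*R3:  [     0      1      0  |    5/6  -7/18    1/9 ]
Right block of [I | A^{-1}] is the inverse:
[  5/6  -13/36  5/36 ]
[  5/6   -7/18   1/9 ]
[ -1/2     1/3  -1/6 ]

inverse = [5/6 -13/36 5/36; 5/6 -7/18 1/9; -1/2 1/3 -1/6]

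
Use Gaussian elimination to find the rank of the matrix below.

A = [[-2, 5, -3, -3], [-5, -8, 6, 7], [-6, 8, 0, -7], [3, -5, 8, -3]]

Row reduction:
R2 <- R2 - (5/2)*R1:  [     0  -41/2   27/2   29/2 ]
R3 <- R3 - (3)*R1:  [  0  -7   9   2 ]
R4 <- R4 - (-3/2)*R1:  [     0    5/2    7/2  -15/2 ]
R3 <- R3 - (14/41)*R2:  [       0        0   180/41  -121/41 ]
R4 <- R4 - (-5/41)*R2:  [       0        0   211/41  -235/41 ]
R4 <- R4 - (211/180)*R3:  [        0         0         0  -409/180 ]
Row echelon form:
[ -2      5      -3        -3 ]
[  0  -41/2    27/2      29/2 ]
[  0      0  180/41   -121/41 ]
[  0      0       0  -409/180 ]
Nonzero rows / pivot columns: 4

rank(A) = 4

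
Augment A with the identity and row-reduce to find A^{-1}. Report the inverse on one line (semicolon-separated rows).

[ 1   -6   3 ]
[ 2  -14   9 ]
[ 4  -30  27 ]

inverse = [9 -6 1; 3/2 -5/4 1/4; 1/3 -1/2 1/6]

Gauss-Jordan on [A | I]:
R2 <- R2 - (2)*R1:  [  0  -2   3  |  -2   1   0 ]
R3 <- R3 - (4)*R1:  [  0  -6  15  |  -4   0   1 ]
R2 <- (1/-2)*R2:  [    0     1  -3/2  |     1  -1/2     0 ]
R1 <- R1 - (-6)*R2:  [  1   0  -6  |   7  -3   0 ]
R3 <- R3 - (-6)*R2:  [  0   0   6  |   2  -3   1 ]
R3 <- (1/6)*R3:  [    0     0     1  |   1/3  -1/2   1/6 ]
R1 <- R1 - (-6)*R3:  [  1   0   0  |   9  -6   1 ]
R2 <- R2 - (-3/2)*R3:  [    0     1     0  |   3/2  -5/4   1/4 ]
Right block of [I | A^{-1}] is the inverse:
[   9    -6    1 ]
[ 3/2  -5/4  1/4 ]
[ 1/3  -1/2  1/6 ]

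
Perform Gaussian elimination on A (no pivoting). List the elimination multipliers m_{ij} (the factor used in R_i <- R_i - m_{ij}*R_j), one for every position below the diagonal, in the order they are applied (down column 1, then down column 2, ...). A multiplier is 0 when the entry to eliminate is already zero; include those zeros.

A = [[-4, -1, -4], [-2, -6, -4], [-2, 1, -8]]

multipliers: 1/2, 1/2, -3/11

Forward elimination:
R2 <- R2 - (1/2)*R1:  [     0  -11/2     -2 ]
R3 <- R3 - (1/2)*R1:  [   0  3/2   -6 ]
R3 <- R3 - (-3/11)*R2:  [      0       0  -72/11 ]
Multipliers (in order of application): m_{21} = 1/2, m_{31} = 1/2, m_{32} = -3/11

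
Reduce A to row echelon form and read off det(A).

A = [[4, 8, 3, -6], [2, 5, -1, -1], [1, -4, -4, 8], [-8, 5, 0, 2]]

Forward elimination:
R2 <- R2 - (1/2)*R1:  [    0     1  -5/2     2 ]
R3 <- R3 - (1/4)*R1:  [     0     -6  -19/4   19/2 ]
R4 <- R4 - (-2)*R1:  [   0   21    6  -10 ]
R3 <- R3 - (-6)*R2:  [     0      0  -79/4   43/2 ]
R4 <- R4 - (21)*R2:  [     0      0  117/2    -52 ]
R4 <- R4 - (-234/79)*R3:  [      0       0       0  923/79 ]
Upper-triangular form:
[ 4  8      3      -6 ]
[ 0  1   -5/2       2 ]
[ 0  0  -79/4    43/2 ]
[ 0  0      0  923/79 ]
det(A) = (-1)^0 * (4) * (1) * (-79/4) * (923/79) = -923  (0 row swaps -> sign +1)

det(A) = -923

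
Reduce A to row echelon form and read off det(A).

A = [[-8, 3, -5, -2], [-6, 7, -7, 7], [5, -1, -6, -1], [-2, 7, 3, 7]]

Forward elimination:
R2 <- R2 - (3/4)*R1:  [     0   19/4  -13/4   17/2 ]
R3 <- R3 - (-5/8)*R1:  [     0    7/8  -73/8   -9/4 ]
R4 <- R4 - (1/4)*R1:  [    0  25/4  17/4  15/2 ]
R3 <- R3 - (7/38)*R2:  [       0        0  -162/19  -145/38 ]
R4 <- R4 - (25/19)*R2:  [      0       0  162/19  -70/19 ]
R4 <- R4 - (-1)*R3:  [     0      0      0  -15/2 ]
Upper-triangular form:
[ -8     3       -5       -2 ]
[  0  19/4    -13/4     17/2 ]
[  0     0  -162/19  -145/38 ]
[  0     0        0    -15/2 ]
det(A) = (-1)^0 * (-8) * (19/4) * (-162/19) * (-15/2) = -2430  (0 row swaps -> sign +1)

det(A) = -2430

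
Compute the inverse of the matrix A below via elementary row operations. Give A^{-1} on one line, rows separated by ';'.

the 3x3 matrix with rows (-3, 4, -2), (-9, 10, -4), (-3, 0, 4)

inverse = [10/3 -4/3 1/3; 4 -3/2 1/2; 5/2 -1 1/2]

Gauss-Jordan on [A | I]:
R1 <- (1/-3)*R1:  [    1  -4/3   2/3  |  -1/3     0     0 ]
R2 <- R2 - (-9)*R1:  [  0  -2   2  |  -3   1   0 ]
R3 <- R3 - (-3)*R1:  [  0  -4   6  |  -1   0   1 ]
R2 <- (1/-2)*R2:  [    0     1    -1  |   3/2  -1/2     0 ]
R1 <- R1 - (-4/3)*R2:  [    1     0  -2/3  |   5/3  -2/3     0 ]
R3 <- R3 - (-4)*R2:  [  0   0   2  |   5  -2   1 ]
R3 <- (1/2)*R3:  [   0    0    1  |  5/2   -1  1/2 ]
R1 <- R1 - (-2/3)*R3:  [    1     0     0  |  10/3  -4/3   1/3 ]
R2 <- R2 - (-1)*R3:  [    0     1     0  |     4  -3/2   1/2 ]
Right block of [I | A^{-1}] is the inverse:
[ 10/3  -4/3  1/3 ]
[    4  -3/2  1/2 ]
[  5/2    -1  1/2 ]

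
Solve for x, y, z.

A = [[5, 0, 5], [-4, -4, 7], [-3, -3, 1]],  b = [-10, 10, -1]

Forward elimination on [A|b]:
R2 <- R2 - (-4/5)*R1:  [  0  -4  11   2 ]
R3 <- R3 - (-3/5)*R1:  [  0  -3   4  -7 ]
R3 <- R3 - (3/4)*R2:  [     0      0  -17/4  -17/2 ]
Row echelon form:
[ 5   0      5  |    -10 ]
[ 0  -4     11  |      2 ]
[ 0   0  -17/4  |  -17/2 ]
Back-substitution:
z = (-17/2) / (-17/4) = 2
y = (2 - (11)*(2)) / -4 = 5
x = (-10 - (5)*(2)) / 5 = -4

(-4, 5, 2)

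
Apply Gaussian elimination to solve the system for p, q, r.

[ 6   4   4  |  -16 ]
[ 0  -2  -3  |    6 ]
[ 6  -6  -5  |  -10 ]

Forward elimination on [A|b]:
R3 <- R3 - (1)*R1:  [   0  -10   -9    6 ]
R3 <- R3 - (5)*R2:  [   0    0    6  -24 ]
Row echelon form:
[ 6   4   4  |  -16 ]
[ 0  -2  -3  |    6 ]
[ 0   0   6  |  -24 ]
Back-substitution:
r = (-24) / 6 = -4
q = (6 - (-3)*(-4)) / -2 = 3
p = (-16 - (4)*(3) - (4)*(-4)) / 6 = -2

(-2, 3, -4)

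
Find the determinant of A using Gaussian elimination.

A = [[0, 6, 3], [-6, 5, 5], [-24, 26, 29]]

Forward elimination:
R1 <-> R2   (pivot in column 1 was zero)
[  -6   5   5 ]
[   0   6   3 ]
[ -24  26  29 ]
R3 <- R3 - (4)*R1:  [ 0  6  9 ]
R3 <- R3 - (1)*R2:  [ 0  0  6 ]
Upper-triangular form:
[ -6  5  5 ]
[  0  6  3 ]
[  0  0  6 ]
det(A) = (-1)^1 * (-6) * (6) * (6) = 216  (1 row swap -> sign -1)

det(A) = 216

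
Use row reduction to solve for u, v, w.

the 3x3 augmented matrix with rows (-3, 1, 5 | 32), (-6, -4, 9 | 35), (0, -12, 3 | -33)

Forward elimination on [A|b]:
R2 <- R2 - (2)*R1:  [   0   -6   -1  -29 ]
R3 <- R3 - (2)*R2:  [  0   0   5  25 ]
Row echelon form:
[ -3   1   5  |   32 ]
[  0  -6  -1  |  -29 ]
[  0   0   5  |   25 ]
Back-substitution:
w = (25) / 5 = 5
v = (-29 - (-1)*(5)) / -6 = 4
u = (32 - (1)*(4) - (5)*(5)) / -3 = -1

(-1, 4, 5)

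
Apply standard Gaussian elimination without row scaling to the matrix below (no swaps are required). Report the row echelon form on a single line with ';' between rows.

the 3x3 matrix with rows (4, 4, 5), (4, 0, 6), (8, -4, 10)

Forward elimination:
R2 <- R2 - (1)*R1:  [  0  -4   1 ]
R3 <- R3 - (2)*R1:  [   0  -12    0 ]
R3 <- R3 - (3)*R2:  [  0   0  -3 ]
Row echelon form:
[ 4   4   5 ]
[ 0  -4   1 ]
[ 0   0  -3 ]

REF = [4 4 5; 0 -4 1; 0 0 -3]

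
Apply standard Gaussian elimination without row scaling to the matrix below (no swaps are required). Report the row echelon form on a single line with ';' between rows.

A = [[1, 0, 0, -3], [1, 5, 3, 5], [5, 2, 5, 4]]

REF = [1 0 0 -3; 0 5 3 8; 0 0 19/5 79/5]

Forward elimination:
R2 <- R2 - (1)*R1:  [ 0  5  3  8 ]
R3 <- R3 - (5)*R1:  [  0   2   5  19 ]
R3 <- R3 - (2/5)*R2:  [    0     0  19/5  79/5 ]
Row echelon form:
[ 1  0     0    -3 ]
[ 0  5     3     8 ]
[ 0  0  19/5  79/5 ]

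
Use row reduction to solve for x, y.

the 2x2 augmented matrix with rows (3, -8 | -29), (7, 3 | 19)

Forward elimination on [A|b]:
R2 <- R2 - (7/3)*R1:  [     0   65/3  260/3 ]
Row echelon form:
[ 3    -8  |    -29 ]
[ 0  65/3  |  260/3 ]
Back-substitution:
y = (260/3) / (65/3) = 4
x = (-29 - (-8)*(4)) / 3 = 1

(1, 4)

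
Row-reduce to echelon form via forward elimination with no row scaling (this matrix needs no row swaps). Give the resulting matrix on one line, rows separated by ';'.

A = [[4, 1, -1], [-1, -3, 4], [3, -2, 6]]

REF = [4 1 -1; 0 -11/4 15/4; 0 0 3]

Forward elimination:
R2 <- R2 - (-1/4)*R1:  [     0  -11/4   15/4 ]
R3 <- R3 - (3/4)*R1:  [     0  -11/4   27/4 ]
R3 <- R3 - (1)*R2:  [ 0  0  3 ]
Row echelon form:
[ 4      1    -1 ]
[ 0  -11/4  15/4 ]
[ 0      0     3 ]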